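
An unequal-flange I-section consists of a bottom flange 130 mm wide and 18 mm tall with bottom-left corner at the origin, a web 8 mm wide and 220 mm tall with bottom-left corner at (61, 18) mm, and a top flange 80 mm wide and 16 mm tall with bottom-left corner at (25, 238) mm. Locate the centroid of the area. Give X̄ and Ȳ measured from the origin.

X̄ = 65.00 mm, Ȳ = 104.32 mm

bottom flange: A = 130 × 18 = 2340.00, centroid at (65.00, 9.00).
web: A = 8 × 220 = 1760.00, centroid at (65.00, 128.00).
top flange: A = 80 × 16 = 1280.00, centroid at (65.00, 246.00).
ΣA = 5380.00 mm²
ΣAX̄ = (2340.00)(65.00) + (1760.00)(65.00) + (1280.00)(65.00) = 349700.00 mm³
ΣAȲ = (2340.00)(9.00) + (1760.00)(128.00) + (1280.00)(246.00) = 561220.00 mm³
X̄ = 349700.00 / 5380.00 = 65.00 mm
Ȳ = 561220.00 / 5380.00 = 104.32 mm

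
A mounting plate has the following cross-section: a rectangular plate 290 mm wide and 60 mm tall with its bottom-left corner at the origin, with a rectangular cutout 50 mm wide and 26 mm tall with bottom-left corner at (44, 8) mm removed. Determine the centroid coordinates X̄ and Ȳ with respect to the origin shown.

Part | A | x̄ᵢ | ȳᵢ | A·x̄ᵢ | A·ȳᵢ
plate | 17400.00 | 145.00 | 30.00 | 2523000.00 | 522000.00
hole | -1300.00 | 69.00 | 21.00 | -89700.00 | -27300.00
Σ | 16100.00 |  |  | 2433300.00 | 494700.00
X̄ = 2433300.00 / 16100.00 = 151.14 mm
Ȳ = 494700.00 / 16100.00 = 30.73 mm

X̄ = 151.14 mm, Ȳ = 30.73 mm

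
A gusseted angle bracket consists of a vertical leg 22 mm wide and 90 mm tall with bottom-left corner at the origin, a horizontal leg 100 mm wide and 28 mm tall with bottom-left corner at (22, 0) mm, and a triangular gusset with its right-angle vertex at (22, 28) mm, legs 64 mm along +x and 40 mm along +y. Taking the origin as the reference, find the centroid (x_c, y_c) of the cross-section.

vertical leg: A = 22 × 90 = 1980.00, centroid at (11.00, 45.00).
horizontal leg: A = 100 × 28 = 2800.00, centroid at (72.00, 14.00).
gusset: A = ½·64·40 = 1280.00, centroid at (43.33, 41.33).
ΣA = 6060.00 mm²
ΣAx_c = (1980.00)(11.00) + (2800.00)(72.00) + (1280.00)(43.33) = 278846.67 mm³
ΣAy_c = (1980.00)(45.00) + (2800.00)(14.00) + (1280.00)(41.33) = 181206.67 mm³
x_c = 278846.67 / 6060.00 = 46.01 mm
y_c = 181206.67 / 6060.00 = 29.90 mm

x_c = 46.01 mm, y_c = 29.90 mm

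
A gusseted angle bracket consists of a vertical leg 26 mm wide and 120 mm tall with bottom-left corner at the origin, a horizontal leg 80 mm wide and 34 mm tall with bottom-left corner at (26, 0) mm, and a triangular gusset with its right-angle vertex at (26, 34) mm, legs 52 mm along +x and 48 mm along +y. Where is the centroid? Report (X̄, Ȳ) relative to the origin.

X̄ = 38.68 mm, Ȳ = 41.74 mm

vertical leg: A = 26 × 120 = 3120.00, centroid at (13.00, 60.00).
horizontal leg: A = 80 × 34 = 2720.00, centroid at (66.00, 17.00).
gusset: A = ½·52·48 = 1248.00, centroid at (43.33, 50.00).
ΣA = 7088.00 mm², ΣAX̄ = 274160.00 mm³, ΣAȲ = 295840.00 mm³.
X̄ = 274160.00/7088.00 = 38.68 mm; Ȳ = 295840.00/7088.00 = 41.74 mm.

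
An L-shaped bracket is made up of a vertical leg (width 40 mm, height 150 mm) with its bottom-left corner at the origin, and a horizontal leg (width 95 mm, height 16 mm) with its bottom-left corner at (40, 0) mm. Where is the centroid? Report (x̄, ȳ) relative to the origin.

vertical leg: A = 40 × 150 = 6000.00, centroid at (20.00, 75.00).
horizontal leg: A = 95 × 16 = 1520.00, centroid at (87.50, 8.00).
ΣA = 7520.00 mm²
ΣAx̄ = (6000.00)(20.00) + (1520.00)(87.50) = 253000.00 mm³
ΣAȳ = (6000.00)(75.00) + (1520.00)(8.00) = 462160.00 mm³
x̄ = 253000.00 / 7520.00 = 33.64 mm
ȳ = 462160.00 / 7520.00 = 61.46 mm

x̄ = 33.64 mm, ȳ = 61.46 mm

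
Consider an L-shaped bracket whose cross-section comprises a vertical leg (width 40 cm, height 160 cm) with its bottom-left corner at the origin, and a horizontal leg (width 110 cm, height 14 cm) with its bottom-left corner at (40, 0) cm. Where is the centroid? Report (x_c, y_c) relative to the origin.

x_c = 34.55 cm, y_c = 65.84 cm

vertical leg: A = 40 × 160 = 6400.00, centroid at (20.00, 80.00).
horizontal leg: A = 110 × 14 = 1540.00, centroid at (95.00, 7.00).
ΣA = 7940.00 cm², ΣAx_c = 274300.00 cm³, ΣAy_c = 522780.00 cm³.
x_c = 274300.00/7940.00 = 34.55 cm; y_c = 522780.00/7940.00 = 65.84 cm.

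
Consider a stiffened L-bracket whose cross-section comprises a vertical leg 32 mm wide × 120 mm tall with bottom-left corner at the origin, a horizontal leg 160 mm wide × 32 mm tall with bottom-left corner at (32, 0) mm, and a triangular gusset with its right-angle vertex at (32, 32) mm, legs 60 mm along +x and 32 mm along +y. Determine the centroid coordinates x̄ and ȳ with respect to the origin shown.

vertical leg: A = 32 × 120 = 3840.00, centroid at (16.00, 60.00).
horizontal leg: A = 160 × 32 = 5120.00, centroid at (112.00, 16.00).
gusset: A = ½·60·32 = 960.00, centroid at (52.00, 42.67).
ΣA = 9920.00 mm²
ΣAx̄ = (3840.00)(16.00) + (5120.00)(112.00) + (960.00)(52.00) = 684800.00 mm³
ΣAȳ = (3840.00)(60.00) + (5120.00)(16.00) + (960.00)(42.67) = 353280.00 mm³
x̄ = 684800.00 / 9920.00 = 69.03 mm
ȳ = 353280.00 / 9920.00 = 35.61 mm

x̄ = 69.03 mm, ȳ = 35.61 mm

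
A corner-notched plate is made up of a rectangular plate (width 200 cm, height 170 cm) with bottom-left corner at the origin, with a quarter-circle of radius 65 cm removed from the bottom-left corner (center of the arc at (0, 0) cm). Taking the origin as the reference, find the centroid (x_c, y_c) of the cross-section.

plate: A = 200 × 170 = 34000.00, centroid at (100.00, 85.00).
removed quarter-circle: A = −¼π·65² = -3318.31, centroid at (27.59, 27.59).
ΣA = 30681.69 cm², ΣAx_c = 3308458.33 cm³, ΣAy_c = 2798458.33 cm³.
x_c = 3308458.33/30681.69 = 107.83 cm; y_c = 2798458.33/30681.69 = 91.21 cm.

x_c = 107.83 cm, y_c = 91.21 cm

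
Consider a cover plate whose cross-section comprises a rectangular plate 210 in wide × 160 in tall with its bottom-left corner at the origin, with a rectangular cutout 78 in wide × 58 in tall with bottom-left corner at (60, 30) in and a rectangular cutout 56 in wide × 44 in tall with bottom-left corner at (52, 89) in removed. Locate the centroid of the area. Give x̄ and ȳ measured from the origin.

plate: A = 210 × 160 = 33600.00, centroid at (105.00, 80.00).
hole 1: A = −(78 × 58) = -4524.00, centroid at (99.00, 59.00).
hole 2: A = −(56 × 44) = -2464.00, centroid at (80.00, 111.00).
ΣA = 26612.00 in², ΣAx̄ = 2883004.00 in³, ΣAȳ = 2147580.00 in³.
x̄ = 2883004.00/26612.00 = 108.33 in; ȳ = 2147580.00/26612.00 = 80.70 in.

x̄ = 108.33 in, ȳ = 80.70 in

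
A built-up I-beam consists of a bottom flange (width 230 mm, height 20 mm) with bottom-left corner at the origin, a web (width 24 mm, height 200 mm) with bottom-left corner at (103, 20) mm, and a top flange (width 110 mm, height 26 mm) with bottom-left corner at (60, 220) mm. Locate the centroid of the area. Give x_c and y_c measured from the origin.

bottom flange: A = 230 × 20 = 4600.00, centroid at (115.00, 10.00).
web: A = 24 × 200 = 4800.00, centroid at (115.00, 120.00).
top flange: A = 110 × 26 = 2860.00, centroid at (115.00, 233.00).
ΣA = 12260.00 mm², ΣAx_c = 1409900.00 mm³, ΣAy_c = 1288380.00 mm³.
x_c = 1409900.00/12260.00 = 115.00 mm; y_c = 1288380.00/12260.00 = 105.09 mm.

x_c = 115.00 mm, y_c = 105.09 mm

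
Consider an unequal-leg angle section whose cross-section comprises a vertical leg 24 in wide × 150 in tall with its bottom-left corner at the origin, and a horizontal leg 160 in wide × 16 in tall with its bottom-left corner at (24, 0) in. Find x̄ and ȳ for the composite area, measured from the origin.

x̄ = 50.23 in, ȳ = 47.16 in

vertical leg: A = 24 × 150 = 3600.00, centroid at (12.00, 75.00).
horizontal leg: A = 160 × 16 = 2560.00, centroid at (104.00, 8.00).
ΣA = 6160.00 in², ΣAx̄ = 309440.00 in³, ΣAȳ = 290480.00 in³.
x̄ = 309440.00/6160.00 = 50.23 in; ȳ = 290480.00/6160.00 = 47.16 in.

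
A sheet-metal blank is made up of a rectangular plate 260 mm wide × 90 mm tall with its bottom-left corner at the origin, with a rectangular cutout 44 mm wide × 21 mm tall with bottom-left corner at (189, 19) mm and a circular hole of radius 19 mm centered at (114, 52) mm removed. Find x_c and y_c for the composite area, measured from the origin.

Part | A | x̄ᵢ | ȳᵢ | A·x̄ᵢ | A·ȳᵢ
plate | 23400.00 | 130.00 | 45.00 | 3042000.00 | 1053000.00
hole 1 | -924.00 | 211.00 | 29.50 | -194964.00 | -27258.00
hole 2 | -1134.11 | 114.00 | 52.00 | -129289.10 | -58973.98
Σ | 21341.89 |  |  | 2717746.90 | 966768.02
x_c = 2717746.90 / 21341.89 = 127.34 mm
y_c = 966768.02 / 21341.89 = 45.30 mm

x_c = 127.34 mm, y_c = 45.30 mm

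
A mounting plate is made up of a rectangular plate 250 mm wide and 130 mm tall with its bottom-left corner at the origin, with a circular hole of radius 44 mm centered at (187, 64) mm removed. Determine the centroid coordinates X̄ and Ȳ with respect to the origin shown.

plate: A = 250 × 130 = 32500.00, centroid at (125.00, 65.00).
hole: A = −π·44² = -6082.12, centroid at (187.00, 64.00).
ΣA = 26417.88 mm², ΣAX̄ = 2925142.93 mm³, ΣAȲ = 1723244.10 mm³.
X̄ = 2925142.93/26417.88 = 110.73 mm; Ȳ = 1723244.10/26417.88 = 65.23 mm.

X̄ = 110.73 mm, Ȳ = 65.23 mm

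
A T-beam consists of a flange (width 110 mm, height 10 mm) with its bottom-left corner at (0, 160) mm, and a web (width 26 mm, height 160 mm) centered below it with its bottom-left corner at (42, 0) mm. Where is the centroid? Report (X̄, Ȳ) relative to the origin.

web: A = 26 × 160 = 4160.00, centroid at (55.00, 80.00).
flange: A = 110 × 10 = 1100.00, centroid at (55.00, 165.00).
ΣA = 5260.00 mm², ΣAX̄ = 289300.00 mm³, ΣAȲ = 514300.00 mm³.
X̄ = 289300.00/5260.00 = 55.00 mm; Ȳ = 514300.00/5260.00 = 97.78 mm.

X̄ = 55.00 mm, Ȳ = 97.78 mm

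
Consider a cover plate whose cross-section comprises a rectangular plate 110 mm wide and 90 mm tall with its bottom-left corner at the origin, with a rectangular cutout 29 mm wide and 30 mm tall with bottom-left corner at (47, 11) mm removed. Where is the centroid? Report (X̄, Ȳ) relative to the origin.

X̄ = 54.37 mm, Ȳ = 46.83 mm

Part | A | x̄ᵢ | ȳᵢ | A·x̄ᵢ | A·ȳᵢ
plate | 9900.00 | 55.00 | 45.00 | 544500.00 | 445500.00
hole | -870.00 | 61.50 | 26.00 | -53505.00 | -22620.00
Σ | 9030.00 |  |  | 490995.00 | 422880.00
X̄ = 490995.00 / 9030.00 = 54.37 mm
Ȳ = 422880.00 / 9030.00 = 46.83 mm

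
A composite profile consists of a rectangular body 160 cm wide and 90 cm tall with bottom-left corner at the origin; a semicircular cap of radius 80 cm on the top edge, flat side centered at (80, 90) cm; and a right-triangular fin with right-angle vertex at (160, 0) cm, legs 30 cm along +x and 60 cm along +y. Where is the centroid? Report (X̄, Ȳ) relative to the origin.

Part | A | x̄ᵢ | ȳᵢ | A·x̄ᵢ | A·ȳᵢ
rectangular body | 14400.00 | 80.00 | 45.00 | 1152000.00 | 648000.00
semicircular top | 10053.10 | 80.00 | 123.95 | 804247.72 | 1246112.02
triangular fin | 900.00 | 170.00 | 20.00 | 153000.00 | 18000.00
Σ | 25353.10 |  |  | 2109247.72 | 1912112.02
X̄ = 2109247.72 / 25353.10 = 83.19 cm
Ȳ = 1912112.02 / 25353.10 = 75.42 cm

X̄ = 83.19 cm, Ȳ = 75.42 cm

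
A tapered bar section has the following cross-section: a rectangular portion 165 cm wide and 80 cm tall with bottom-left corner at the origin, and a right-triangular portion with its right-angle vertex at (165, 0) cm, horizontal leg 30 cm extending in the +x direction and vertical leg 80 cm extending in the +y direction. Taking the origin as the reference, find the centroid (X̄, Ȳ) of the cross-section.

X̄ = 90.21 cm, Ȳ = 38.89 cm

Part | A | x̄ᵢ | ȳᵢ | A·x̄ᵢ | A·ȳᵢ
rectangular portion | 13200.00 | 82.50 | 40.00 | 1089000.00 | 528000.00
triangular portion | 1200.00 | 175.00 | 26.67 | 210000.00 | 32000.00
Σ | 14400.00 |  |  | 1299000.00 | 560000.00
X̄ = 1299000.00 / 14400.00 = 90.21 cm
Ȳ = 560000.00 / 14400.00 = 38.89 cm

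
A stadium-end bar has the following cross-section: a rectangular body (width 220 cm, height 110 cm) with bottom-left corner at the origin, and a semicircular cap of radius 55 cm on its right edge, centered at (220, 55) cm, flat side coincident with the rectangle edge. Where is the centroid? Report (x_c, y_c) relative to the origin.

Part | A | x̄ᵢ | ȳᵢ | A·x̄ᵢ | A·ȳᵢ
rectangular body | 24200.00 | 110.00 | 55.00 | 2662000.00 | 1331000.00
semicircular end | 4751.66 | 243.34 | 55.00 | 1156281.62 | 261341.24
Σ | 28951.66 |  |  | 3818281.62 | 1592341.24
x_c = 3818281.62 / 28951.66 = 131.88 cm
y_c = 1592341.24 / 28951.66 = 55.00 cm

x_c = 131.88 cm, y_c = 55.00 cm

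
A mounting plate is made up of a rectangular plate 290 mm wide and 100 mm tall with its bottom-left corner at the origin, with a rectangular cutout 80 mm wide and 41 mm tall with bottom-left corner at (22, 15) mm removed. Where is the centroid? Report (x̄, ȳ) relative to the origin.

x̄ = 155.58 mm, ȳ = 51.85 mm

plate: A = 290 × 100 = 29000.00, centroid at (145.00, 50.00).
hole: A = −(80 × 41) = -3280.00, centroid at (62.00, 35.50).
ΣA = 25720.00 mm²
ΣAx̄ = (29000.00)(145.00) + (-3280.00)(62.00) = 4001640.00 mm³
ΣAȳ = (29000.00)(50.00) + (-3280.00)(35.50) = 1333560.00 mm³
x̄ = 4001640.00 / 25720.00 = 155.58 mm
ȳ = 1333560.00 / 25720.00 = 51.85 mm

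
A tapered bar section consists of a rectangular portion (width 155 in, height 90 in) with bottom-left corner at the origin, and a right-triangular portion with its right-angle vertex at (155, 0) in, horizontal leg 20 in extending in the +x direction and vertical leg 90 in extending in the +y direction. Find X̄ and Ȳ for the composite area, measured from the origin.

X̄ = 82.60 in, Ȳ = 44.09 in

rectangular portion: A = 155 × 90 = 13950.00, centroid at (77.50, 45.00).
triangular portion: A = ½·20·90 = 900.00, centroid at (161.67, 30.00).
ΣA = 14850.00 in²
ΣAX̄ = (13950.00)(77.50) + (900.00)(161.67) = 1226625.00 in³
ΣAȲ = (13950.00)(45.00) + (900.00)(30.00) = 654750.00 in³
X̄ = 1226625.00 / 14850.00 = 82.60 in
Ȳ = 654750.00 / 14850.00 = 44.09 in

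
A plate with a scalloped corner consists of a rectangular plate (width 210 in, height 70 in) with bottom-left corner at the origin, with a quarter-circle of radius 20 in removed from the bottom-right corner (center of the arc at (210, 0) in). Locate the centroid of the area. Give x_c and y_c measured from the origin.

x_c = 102.89 in, y_c = 35.58 in

Part | A | x̄ᵢ | ȳᵢ | A·x̄ᵢ | A·ȳᵢ
plate | 14700.00 | 105.00 | 35.00 | 1543500.00 | 514500.00
removed quarter-circle | -314.16 | 201.51 | 8.49 | -63306.78 | -2666.67
Σ | 14385.84 |  |  | 1480193.22 | 511833.33
x_c = 1480193.22 / 14385.84 = 102.89 in
y_c = 511833.33 / 14385.84 = 35.58 in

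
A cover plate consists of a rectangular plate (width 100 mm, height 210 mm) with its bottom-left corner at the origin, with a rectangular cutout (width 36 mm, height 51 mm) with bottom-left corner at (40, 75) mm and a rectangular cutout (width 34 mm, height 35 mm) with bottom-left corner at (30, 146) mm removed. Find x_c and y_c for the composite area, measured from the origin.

Part | A | x̄ᵢ | ȳᵢ | A·x̄ᵢ | A·ȳᵢ
plate | 21000.00 | 50.00 | 105.00 | 1050000.00 | 2205000.00
hole 1 | -1836.00 | 58.00 | 100.50 | -106488.00 | -184518.00
hole 2 | -1190.00 | 47.00 | 163.50 | -55930.00 | -194565.00
Σ | 17974.00 |  |  | 887582.00 | 1825917.00
x_c = 887582.00 / 17974.00 = 49.38 mm
y_c = 1825917.00 / 17974.00 = 101.59 mm

x_c = 49.38 mm, y_c = 101.59 mm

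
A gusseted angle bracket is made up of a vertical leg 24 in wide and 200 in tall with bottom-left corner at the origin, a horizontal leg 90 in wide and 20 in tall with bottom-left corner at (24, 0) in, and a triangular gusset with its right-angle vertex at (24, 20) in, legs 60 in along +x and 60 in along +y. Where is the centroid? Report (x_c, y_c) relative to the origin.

x_c = 31.07 in, y_c = 67.86 in

vertical leg: A = 24 × 200 = 4800.00, centroid at (12.00, 100.00).
horizontal leg: A = 90 × 20 = 1800.00, centroid at (69.00, 10.00).
gusset: A = ½·60·60 = 1800.00, centroid at (44.00, 40.00).
ΣA = 8400.00 in², ΣAx_c = 261000.00 in³, ΣAy_c = 570000.00 in³.
x_c = 261000.00/8400.00 = 31.07 in; y_c = 570000.00/8400.00 = 67.86 in.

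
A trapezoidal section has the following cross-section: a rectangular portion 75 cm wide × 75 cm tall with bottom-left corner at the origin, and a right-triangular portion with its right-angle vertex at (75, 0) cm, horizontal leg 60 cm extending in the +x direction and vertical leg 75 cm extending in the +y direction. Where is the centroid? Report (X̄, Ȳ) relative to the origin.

X̄ = 53.93 cm, Ȳ = 33.93 cm

rectangular portion: A = 75 × 75 = 5625.00, centroid at (37.50, 37.50).
triangular portion: A = ½·60·75 = 2250.00, centroid at (95.00, 25.00).
ΣA = 7875.00 cm²
ΣAX̄ = (5625.00)(37.50) + (2250.00)(95.00) = 424687.50 cm³
ΣAȲ = (5625.00)(37.50) + (2250.00)(25.00) = 267187.50 cm³
X̄ = 424687.50 / 7875.00 = 53.93 cm
Ȳ = 267187.50 / 7875.00 = 33.93 cm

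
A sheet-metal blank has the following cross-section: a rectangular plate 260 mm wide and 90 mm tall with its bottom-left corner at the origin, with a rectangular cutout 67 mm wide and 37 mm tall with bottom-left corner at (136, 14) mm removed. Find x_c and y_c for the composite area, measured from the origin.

plate: A = 260 × 90 = 23400.00, centroid at (130.00, 45.00).
hole: A = −(67 × 37) = -2479.00, centroid at (169.50, 32.50).
ΣA = 20921.00 mm², ΣAx_c = 2621809.50 mm³, ΣAy_c = 972432.50 mm³.
x_c = 2621809.50/20921.00 = 125.32 mm; y_c = 972432.50/20921.00 = 46.48 mm.

x_c = 125.32 mm, y_c = 46.48 mm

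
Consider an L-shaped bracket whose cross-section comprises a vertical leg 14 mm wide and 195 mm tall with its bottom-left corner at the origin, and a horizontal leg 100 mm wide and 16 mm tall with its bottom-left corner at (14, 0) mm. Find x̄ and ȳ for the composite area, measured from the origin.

x̄ = 28.06 mm, ȳ = 64.43 mm

vertical leg: A = 14 × 195 = 2730.00, centroid at (7.00, 97.50).
horizontal leg: A = 100 × 16 = 1600.00, centroid at (64.00, 8.00).
ΣA = 4330.00 mm²
ΣAx̄ = (2730.00)(7.00) + (1600.00)(64.00) = 121510.00 mm³
ΣAȳ = (2730.00)(97.50) + (1600.00)(8.00) = 278975.00 mm³
x̄ = 121510.00 / 4330.00 = 28.06 mm
ȳ = 278975.00 / 4330.00 = 64.43 mm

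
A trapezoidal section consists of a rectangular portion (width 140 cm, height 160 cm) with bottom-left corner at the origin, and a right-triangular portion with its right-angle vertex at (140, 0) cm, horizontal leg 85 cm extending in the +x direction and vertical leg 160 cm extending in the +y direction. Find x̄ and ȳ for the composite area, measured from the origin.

x̄ = 92.90 cm, ȳ = 73.79 cm

Part | A | x̄ᵢ | ȳᵢ | A·x̄ᵢ | A·ȳᵢ
rectangular portion | 22400.00 | 70.00 | 80.00 | 1568000.00 | 1792000.00
triangular portion | 6800.00 | 168.33 | 53.33 | 1144666.67 | 362666.67
Σ | 29200.00 |  |  | 2712666.67 | 2154666.67
x̄ = 2712666.67 / 29200.00 = 92.90 cm
ȳ = 2154666.67 / 29200.00 = 73.79 cm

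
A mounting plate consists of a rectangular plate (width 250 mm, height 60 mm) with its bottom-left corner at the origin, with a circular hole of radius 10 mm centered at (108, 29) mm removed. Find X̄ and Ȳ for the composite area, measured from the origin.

plate: A = 250 × 60 = 15000.00, centroid at (125.00, 30.00).
hole: A = −π·10² = -314.16, centroid at (108.00, 29.00).
ΣA = 14685.84 mm², ΣAX̄ = 1841070.80 mm³, ΣAȲ = 440889.38 mm³.
X̄ = 1841070.80/14685.84 = 125.36 mm; Ȳ = 440889.38/14685.84 = 30.02 mm.

X̄ = 125.36 mm, Ȳ = 30.02 mm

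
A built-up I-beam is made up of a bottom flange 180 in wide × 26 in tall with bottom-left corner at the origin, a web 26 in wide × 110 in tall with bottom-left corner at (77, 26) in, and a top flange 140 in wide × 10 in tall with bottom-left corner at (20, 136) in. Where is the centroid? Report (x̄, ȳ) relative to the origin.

x̄ = 90.00 in, ȳ = 54.80 in

bottom flange: A = 180 × 26 = 4680.00, centroid at (90.00, 13.00).
web: A = 26 × 110 = 2860.00, centroid at (90.00, 81.00).
top flange: A = 140 × 10 = 1400.00, centroid at (90.00, 141.00).
ΣA = 8940.00 in², ΣAx̄ = 804600.00 in³, ΣAȳ = 489900.00 in³.
x̄ = 804600.00/8940.00 = 90.00 in; ȳ = 489900.00/8940.00 = 54.80 in.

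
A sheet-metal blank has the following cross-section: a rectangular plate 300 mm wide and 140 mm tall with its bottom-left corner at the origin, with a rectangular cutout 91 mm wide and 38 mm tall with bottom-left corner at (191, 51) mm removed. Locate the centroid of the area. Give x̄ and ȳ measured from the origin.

x̄ = 142.24 mm, ȳ = 70.00 mm

Part | A | x̄ᵢ | ȳᵢ | A·x̄ᵢ | A·ȳᵢ
plate | 42000.00 | 150.00 | 70.00 | 6300000.00 | 2940000.00
hole | -3458.00 | 236.50 | 70.00 | -817817.00 | -242060.00
Σ | 38542.00 |  |  | 5482183.00 | 2697940.00
x̄ = 5482183.00 / 38542.00 = 142.24 mm
ȳ = 2697940.00 / 38542.00 = 70.00 mm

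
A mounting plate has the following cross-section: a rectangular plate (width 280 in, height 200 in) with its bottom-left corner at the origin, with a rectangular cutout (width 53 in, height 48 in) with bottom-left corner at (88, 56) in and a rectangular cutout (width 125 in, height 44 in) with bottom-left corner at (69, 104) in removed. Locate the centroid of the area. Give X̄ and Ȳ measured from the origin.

X̄ = 142.33 in, Ȳ = 98.08 in

Part | A | x̄ᵢ | ȳᵢ | A·x̄ᵢ | A·ȳᵢ
plate | 56000.00 | 140.00 | 100.00 | 7840000.00 | 5600000.00
hole 1 | -2544.00 | 114.50 | 80.00 | -291288.00 | -203520.00
hole 2 | -5500.00 | 131.50 | 126.00 | -723250.00 | -693000.00
Σ | 47956.00 |  |  | 6825462.00 | 4703480.00
X̄ = 6825462.00 / 47956.00 = 142.33 in
Ȳ = 4703480.00 / 47956.00 = 98.08 in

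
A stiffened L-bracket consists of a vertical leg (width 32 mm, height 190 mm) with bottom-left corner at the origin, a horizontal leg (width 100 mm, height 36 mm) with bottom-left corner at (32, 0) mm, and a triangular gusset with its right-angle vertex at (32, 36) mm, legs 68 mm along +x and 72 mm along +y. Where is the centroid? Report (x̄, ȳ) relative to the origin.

x̄ = 43.40 mm, ȳ = 65.08 mm

vertical leg: A = 32 × 190 = 6080.00, centroid at (16.00, 95.00).
horizontal leg: A = 100 × 36 = 3600.00, centroid at (82.00, 18.00).
gusset: A = ½·68·72 = 2448.00, centroid at (54.67, 60.00).
ΣA = 12128.00 mm², ΣAx̄ = 526304.00 mm³, ΣAȳ = 789280.00 mm³.
x̄ = 526304.00/12128.00 = 43.40 mm; ȳ = 789280.00/12128.00 = 65.08 mm.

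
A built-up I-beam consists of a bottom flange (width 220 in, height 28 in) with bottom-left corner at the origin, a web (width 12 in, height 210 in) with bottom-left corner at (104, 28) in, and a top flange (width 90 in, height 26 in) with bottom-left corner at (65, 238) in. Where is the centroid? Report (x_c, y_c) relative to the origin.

bottom flange: A = 220 × 28 = 6160.00, centroid at (110.00, 14.00).
web: A = 12 × 210 = 2520.00, centroid at (110.00, 133.00).
top flange: A = 90 × 26 = 2340.00, centroid at (110.00, 251.00).
ΣA = 11020.00 in²
ΣAx_c = (6160.00)(110.00) + (2520.00)(110.00) + (2340.00)(110.00) = 1212200.00 in³
ΣAy_c = (6160.00)(14.00) + (2520.00)(133.00) + (2340.00)(251.00) = 1008740.00 in³
x_c = 1212200.00 / 11020.00 = 110.00 in
y_c = 1008740.00 / 11020.00 = 91.54 in

x_c = 110.00 in, y_c = 91.54 in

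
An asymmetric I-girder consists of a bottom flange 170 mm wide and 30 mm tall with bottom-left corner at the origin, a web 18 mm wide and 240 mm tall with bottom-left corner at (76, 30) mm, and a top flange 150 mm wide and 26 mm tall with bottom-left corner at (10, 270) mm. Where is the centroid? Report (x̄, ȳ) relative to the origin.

bottom flange: A = 170 × 30 = 5100.00, centroid at (85.00, 15.00).
web: A = 18 × 240 = 4320.00, centroid at (85.00, 150.00).
top flange: A = 150 × 26 = 3900.00, centroid at (85.00, 283.00).
ΣA = 13320.00 mm², ΣAx̄ = 1132200.00 mm³, ΣAȳ = 1828200.00 mm³.
x̄ = 1132200.00/13320.00 = 85.00 mm; ȳ = 1828200.00/13320.00 = 137.25 mm.

x̄ = 85.00 mm, ȳ = 137.25 mm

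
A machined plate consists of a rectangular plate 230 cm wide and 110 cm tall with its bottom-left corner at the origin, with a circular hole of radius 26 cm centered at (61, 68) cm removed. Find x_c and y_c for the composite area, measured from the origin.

plate: A = 230 × 110 = 25300.00, centroid at (115.00, 55.00).
hole: A = −π·26² = -2123.72, centroid at (61.00, 68.00).
ΣA = 23176.28 cm²
ΣAx_c = (25300.00)(115.00) + (-2123.72)(61.00) = 2779953.29 cm³
ΣAy_c = (25300.00)(55.00) + (-2123.72)(68.00) = 1247087.27 cm³
x_c = 2779953.29 / 23176.28 = 119.95 cm
y_c = 1247087.27 / 23176.28 = 53.81 cm

x_c = 119.95 cm, y_c = 53.81 cm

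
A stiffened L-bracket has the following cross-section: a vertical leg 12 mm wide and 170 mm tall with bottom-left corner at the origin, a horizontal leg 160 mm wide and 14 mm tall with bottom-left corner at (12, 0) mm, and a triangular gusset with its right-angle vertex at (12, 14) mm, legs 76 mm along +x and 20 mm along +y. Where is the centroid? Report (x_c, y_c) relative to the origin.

vertical leg: A = 12 × 170 = 2040.00, centroid at (6.00, 85.00).
horizontal leg: A = 160 × 14 = 2240.00, centroid at (92.00, 7.00).
gusset: A = ½·76·20 = 760.00, centroid at (37.33, 20.67).
ΣA = 5040.00 mm², ΣAx_c = 246693.33 mm³, ΣAy_c = 204786.67 mm³.
x_c = 246693.33/5040.00 = 48.95 mm; y_c = 204786.67/5040.00 = 40.63 mm.

x_c = 48.95 mm, y_c = 40.63 mm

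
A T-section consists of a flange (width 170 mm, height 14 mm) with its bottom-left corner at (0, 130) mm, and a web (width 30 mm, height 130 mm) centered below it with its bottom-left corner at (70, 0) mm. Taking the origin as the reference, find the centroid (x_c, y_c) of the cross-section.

web: A = 30 × 130 = 3900.00, centroid at (85.00, 65.00).
flange: A = 170 × 14 = 2380.00, centroid at (85.00, 137.00).
ΣA = 6280.00 mm²
ΣAx_c = (3900.00)(85.00) + (2380.00)(85.00) = 533800.00 mm³
ΣAy_c = (3900.00)(65.00) + (2380.00)(137.00) = 579560.00 mm³
x_c = 533800.00 / 6280.00 = 85.00 mm
y_c = 579560.00 / 6280.00 = 92.29 mm

x_c = 85.00 mm, y_c = 92.29 mm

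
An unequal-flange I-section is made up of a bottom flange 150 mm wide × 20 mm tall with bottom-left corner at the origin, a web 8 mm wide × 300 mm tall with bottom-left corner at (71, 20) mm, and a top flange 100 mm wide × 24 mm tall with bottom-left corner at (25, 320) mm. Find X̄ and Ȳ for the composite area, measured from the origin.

bottom flange: A = 150 × 20 = 3000.00, centroid at (75.00, 10.00).
web: A = 8 × 300 = 2400.00, centroid at (75.00, 170.00).
top flange: A = 100 × 24 = 2400.00, centroid at (75.00, 332.00).
ΣA = 7800.00 mm²
ΣAX̄ = (3000.00)(75.00) + (2400.00)(75.00) + (2400.00)(75.00) = 585000.00 mm³
ΣAȲ = (3000.00)(10.00) + (2400.00)(170.00) + (2400.00)(332.00) = 1234800.00 mm³
X̄ = 585000.00 / 7800.00 = 75.00 mm
Ȳ = 1234800.00 / 7800.00 = 158.31 mm

X̄ = 75.00 mm, Ȳ = 158.31 mm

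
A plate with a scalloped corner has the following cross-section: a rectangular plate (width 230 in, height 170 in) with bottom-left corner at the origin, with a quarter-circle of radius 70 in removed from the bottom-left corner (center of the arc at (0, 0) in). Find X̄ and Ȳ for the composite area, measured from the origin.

X̄ = 124.31 in, Ȳ = 91.04 in

plate: A = 230 × 170 = 39100.00, centroid at (115.00, 85.00).
removed quarter-circle: A = −¼π·70² = -3848.45, centroid at (29.71, 29.71).
ΣA = 35251.55 in², ΣAX̄ = 4382166.67 in³, ΣAȲ = 3209166.67 in³.
X̄ = 4382166.67/35251.55 = 124.31 in; Ȳ = 3209166.67/35251.55 = 91.04 in.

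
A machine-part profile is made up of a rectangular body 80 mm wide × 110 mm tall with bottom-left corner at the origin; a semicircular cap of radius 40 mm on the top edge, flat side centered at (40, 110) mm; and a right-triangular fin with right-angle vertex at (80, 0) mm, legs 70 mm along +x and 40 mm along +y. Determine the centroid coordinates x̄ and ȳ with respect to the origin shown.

rectangular body: A = 80 × 110 = 8800.00, centroid at (40.00, 55.00).
semicircular top: A = ½π·40² = 2513.27, centroid at (40.00, 126.98).
triangular fin: A = ½·70·40 = 1400.00, centroid at (103.33, 13.33).
ΣA = 12713.27 mm², ΣAx̄ = 597197.63 mm³, ΣAȳ = 821793.49 mm³.
x̄ = 597197.63/12713.27 = 46.97 mm; ȳ = 821793.49/12713.27 = 64.64 mm.

x̄ = 46.97 mm, ȳ = 64.64 mm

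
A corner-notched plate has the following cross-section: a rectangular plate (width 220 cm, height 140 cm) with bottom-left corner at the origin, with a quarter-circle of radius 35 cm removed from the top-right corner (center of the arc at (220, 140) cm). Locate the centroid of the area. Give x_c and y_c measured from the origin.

plate: A = 220 × 140 = 30800.00, centroid at (110.00, 70.00).
removed quarter-circle: A = −¼π·35² = -962.11, centroid at (205.15, 125.15).
ΣA = 29837.89 cm², ΣAx_c = 3190626.86 cm³, ΣAy_c = 2035595.88 cm³.
x_c = 3190626.86/29837.89 = 106.93 cm; y_c = 2035595.88/29837.89 = 68.22 cm.

x_c = 106.93 cm, y_c = 68.22 cm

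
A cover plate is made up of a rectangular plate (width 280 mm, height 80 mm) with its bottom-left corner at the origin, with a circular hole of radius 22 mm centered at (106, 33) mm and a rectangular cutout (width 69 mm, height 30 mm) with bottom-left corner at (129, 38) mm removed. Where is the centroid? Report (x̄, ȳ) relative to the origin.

plate: A = 280 × 80 = 22400.00, centroid at (140.00, 40.00).
hole 1: A = −π·22² = -1520.53, centroid at (106.00, 33.00).
hole 2: A = −(69 × 30) = -2070.00, centroid at (163.50, 53.00).
ΣA = 18809.47 mm², ΣAx̄ = 2636378.73 mm³, ΣAȳ = 736112.48 mm³.
x̄ = 2636378.73/18809.47 = 140.16 mm; ȳ = 736112.48/18809.47 = 39.14 mm.

x̄ = 140.16 mm, ȳ = 39.14 mm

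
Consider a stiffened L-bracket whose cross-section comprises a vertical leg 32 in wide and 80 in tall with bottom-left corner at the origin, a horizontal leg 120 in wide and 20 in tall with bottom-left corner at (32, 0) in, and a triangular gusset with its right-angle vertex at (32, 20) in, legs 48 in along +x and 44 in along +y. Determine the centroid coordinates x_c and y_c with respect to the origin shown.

vertical leg: A = 32 × 80 = 2560.00, centroid at (16.00, 40.00).
horizontal leg: A = 120 × 20 = 2400.00, centroid at (92.00, 10.00).
gusset: A = ½·48·44 = 1056.00, centroid at (48.00, 34.67).
ΣA = 6016.00 in², ΣAx_c = 312448.00 in³, ΣAy_c = 163008.00 in³.
x_c = 312448.00/6016.00 = 51.94 in; y_c = 163008.00/6016.00 = 27.10 in.

x_c = 51.94 in, y_c = 27.10 in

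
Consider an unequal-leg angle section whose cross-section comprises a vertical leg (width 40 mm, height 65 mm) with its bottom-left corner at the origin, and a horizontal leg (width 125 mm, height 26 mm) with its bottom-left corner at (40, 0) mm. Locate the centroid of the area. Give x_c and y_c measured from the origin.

vertical leg: A = 40 × 65 = 2600.00, centroid at (20.00, 32.50).
horizontal leg: A = 125 × 26 = 3250.00, centroid at (102.50, 13.00).
ΣA = 5850.00 mm², ΣAx_c = 385125.00 mm³, ΣAy_c = 126750.00 mm³.
x_c = 385125.00/5850.00 = 65.83 mm; y_c = 126750.00/5850.00 = 21.67 mm.

x_c = 65.83 mm, y_c = 21.67 mm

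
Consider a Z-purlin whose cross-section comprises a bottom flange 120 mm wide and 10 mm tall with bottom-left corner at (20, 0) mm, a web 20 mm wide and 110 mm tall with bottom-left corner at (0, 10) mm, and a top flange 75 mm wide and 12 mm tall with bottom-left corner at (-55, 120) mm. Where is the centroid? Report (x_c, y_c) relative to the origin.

x_c = 23.78 mm, y_c = 61.02 mm

bottom flange: A = 120 × 10 = 1200.00, centroid at (80.00, 5.00).
web: A = 20 × 110 = 2200.00, centroid at (10.00, 65.00).
top flange: A = 75 × 12 = 900.00, centroid at (-17.50, 126.00).
ΣA = 4300.00 mm², ΣAx_c = 102250.00 mm³, ΣAy_c = 262400.00 mm³.
x_c = 102250.00/4300.00 = 23.78 mm; y_c = 262400.00/4300.00 = 61.02 mm.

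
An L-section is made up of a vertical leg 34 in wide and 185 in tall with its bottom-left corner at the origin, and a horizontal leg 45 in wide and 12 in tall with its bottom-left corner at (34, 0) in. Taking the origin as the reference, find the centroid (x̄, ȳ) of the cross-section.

x̄ = 20.12 in, ȳ = 85.66 in

vertical leg: A = 34 × 185 = 6290.00, centroid at (17.00, 92.50).
horizontal leg: A = 45 × 12 = 540.00, centroid at (56.50, 6.00).
ΣA = 6830.00 in²
ΣAx̄ = (6290.00)(17.00) + (540.00)(56.50) = 137440.00 in³
ΣAȳ = (6290.00)(92.50) + (540.00)(6.00) = 585065.00 in³
x̄ = 137440.00 / 6830.00 = 20.12 in
ȳ = 585065.00 / 6830.00 = 85.66 in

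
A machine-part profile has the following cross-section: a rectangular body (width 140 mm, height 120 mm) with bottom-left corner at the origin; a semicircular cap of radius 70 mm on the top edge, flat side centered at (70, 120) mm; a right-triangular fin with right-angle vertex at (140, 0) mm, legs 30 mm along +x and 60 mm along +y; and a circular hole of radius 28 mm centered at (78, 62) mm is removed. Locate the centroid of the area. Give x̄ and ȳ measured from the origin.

x̄ = 72.28 mm, ȳ = 88.32 mm

rectangular body: A = 140 × 120 = 16800.00, centroid at (70.00, 60.00).
semicircular top: A = ½π·70² = 7696.90, centroid at (70.00, 149.71).
triangular fin: A = ½·30·60 = 900.00, centroid at (150.00, 20.00).
hole: A = −π·28² = -2463.01, centroid at (78.00, 62.00).
ΣA = 22933.89 mm², ΣAx̄ = 1657668.47 mm³, ΣAȳ = 2025588.37 mm³.
x̄ = 1657668.47/22933.89 = 72.28 mm; ȳ = 2025588.37/22933.89 = 88.32 mm.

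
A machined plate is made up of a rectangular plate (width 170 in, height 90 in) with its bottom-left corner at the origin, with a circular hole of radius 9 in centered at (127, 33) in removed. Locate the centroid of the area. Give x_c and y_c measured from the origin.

x_c = 84.29 in, y_c = 45.20 in

plate: A = 170 × 90 = 15300.00, centroid at (85.00, 45.00).
hole: A = −π·9² = -254.47, centroid at (127.00, 33.00).
ΣA = 15045.53 in², ΣAx_c = 1268182.44 in³, ΣAy_c = 680102.52 in³.
x_c = 1268182.44/15045.53 = 84.29 in; y_c = 680102.52/15045.53 = 45.20 in.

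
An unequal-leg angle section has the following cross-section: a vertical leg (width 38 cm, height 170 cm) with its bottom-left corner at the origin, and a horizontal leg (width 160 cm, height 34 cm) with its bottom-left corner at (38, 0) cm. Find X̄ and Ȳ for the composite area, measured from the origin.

X̄ = 64.26 cm, Ȳ = 53.91 cm

vertical leg: A = 38 × 170 = 6460.00, centroid at (19.00, 85.00).
horizontal leg: A = 160 × 34 = 5440.00, centroid at (118.00, 17.00).
ΣA = 11900.00 cm²
ΣAX̄ = (6460.00)(19.00) + (5440.00)(118.00) = 764660.00 cm³
ΣAȲ = (6460.00)(85.00) + (5440.00)(17.00) = 641580.00 cm³
X̄ = 764660.00 / 11900.00 = 64.26 cm
Ȳ = 641580.00 / 11900.00 = 53.91 cm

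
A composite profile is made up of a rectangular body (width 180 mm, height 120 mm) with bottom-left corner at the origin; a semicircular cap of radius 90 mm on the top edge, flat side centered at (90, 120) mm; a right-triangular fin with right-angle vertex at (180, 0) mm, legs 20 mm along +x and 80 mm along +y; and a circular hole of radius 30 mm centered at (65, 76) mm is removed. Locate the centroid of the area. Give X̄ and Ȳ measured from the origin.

X̄ = 94.58 mm, Ȳ = 96.46 mm

rectangular body: A = 180 × 120 = 21600.00, centroid at (90.00, 60.00).
semicircular top: A = ½π·90² = 12723.45, centroid at (90.00, 158.20).
triangular fin: A = ½·20·80 = 800.00, centroid at (186.67, 26.67).
hole: A = −π·30² = -2827.43, centroid at (65.00, 76.00).
ΣA = 32296.02 mm²
ΣAX̄ = (21600.00)(90.00) + (12723.45)(90.00) + (800.00)(186.67) + (-2827.43)(65.00) = 3054660.69 mm³
ΣAȲ = (21600.00)(60.00) + (12723.45)(158.20) + (800.00)(26.67) + (-2827.43)(76.00) = 3115262.43 mm³
X̄ = 3054660.69 / 32296.02 = 94.58 mm
Ȳ = 3115262.43 / 32296.02 = 96.46 mm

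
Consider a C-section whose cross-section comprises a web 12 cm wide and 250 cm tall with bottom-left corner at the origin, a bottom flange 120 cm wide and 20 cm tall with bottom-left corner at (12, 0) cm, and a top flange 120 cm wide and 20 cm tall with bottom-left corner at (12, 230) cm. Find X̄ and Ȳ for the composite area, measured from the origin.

Part | A | x̄ᵢ | ȳᵢ | A·x̄ᵢ | A·ȳᵢ
web | 3000.00 | 6.00 | 125.00 | 18000.00 | 375000.00
bottom flange | 2400.00 | 72.00 | 10.00 | 172800.00 | 24000.00
top flange | 2400.00 | 72.00 | 240.00 | 172800.00 | 576000.00
Σ | 7800.00 |  |  | 363600.00 | 975000.00
X̄ = 363600.00 / 7800.00 = 46.62 cm
Ȳ = 975000.00 / 7800.00 = 125.00 cm

X̄ = 46.62 cm, Ȳ = 125.00 cm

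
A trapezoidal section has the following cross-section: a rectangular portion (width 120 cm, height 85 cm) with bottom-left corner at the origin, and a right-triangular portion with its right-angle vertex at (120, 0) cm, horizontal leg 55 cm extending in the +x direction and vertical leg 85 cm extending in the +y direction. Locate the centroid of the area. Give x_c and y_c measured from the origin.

Part | A | x̄ᵢ | ȳᵢ | A·x̄ᵢ | A·ȳᵢ
rectangular portion | 10200.00 | 60.00 | 42.50 | 612000.00 | 433500.00
triangular portion | 2337.50 | 138.33 | 28.33 | 323354.17 | 66229.17
Σ | 12537.50 |  |  | 935354.17 | 499729.17
x_c = 935354.17 / 12537.50 = 74.60 cm
y_c = 499729.17 / 12537.50 = 39.86 cm

x_c = 74.60 cm, y_c = 39.86 cm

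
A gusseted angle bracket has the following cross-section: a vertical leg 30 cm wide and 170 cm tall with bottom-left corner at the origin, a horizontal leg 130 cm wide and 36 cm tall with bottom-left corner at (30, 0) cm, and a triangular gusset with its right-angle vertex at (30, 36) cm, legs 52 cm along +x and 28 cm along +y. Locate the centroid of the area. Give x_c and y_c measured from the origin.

Part | A | x̄ᵢ | ȳᵢ | A·x̄ᵢ | A·ȳᵢ
vertical leg | 5100.00 | 15.00 | 85.00 | 76500.00 | 433500.00
horizontal leg | 4680.00 | 95.00 | 18.00 | 444600.00 | 84240.00
gusset | 728.00 | 47.33 | 45.33 | 34458.67 | 33002.67
Σ | 10508.00 |  |  | 555558.67 | 550742.67
x_c = 555558.67 / 10508.00 = 52.87 cm
y_c = 550742.67 / 10508.00 = 52.41 cm

x_c = 52.87 cm, y_c = 52.41 cm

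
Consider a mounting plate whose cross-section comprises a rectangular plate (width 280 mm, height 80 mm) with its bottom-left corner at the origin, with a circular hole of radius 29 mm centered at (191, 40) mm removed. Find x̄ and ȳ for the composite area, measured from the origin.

plate: A = 280 × 80 = 22400.00, centroid at (140.00, 40.00).
hole: A = −π·29² = -2642.08, centroid at (191.00, 40.00).
ΣA = 19757.92 mm²
ΣAx̄ = (22400.00)(140.00) + (-2642.08)(191.00) = 2631362.83 mm³
ΣAȳ = (22400.00)(40.00) + (-2642.08)(40.00) = 790316.82 mm³
x̄ = 2631362.83 / 19757.92 = 133.18 mm
ȳ = 790316.82 / 19757.92 = 40.00 mm

x̄ = 133.18 mm, ȳ = 40.00 mm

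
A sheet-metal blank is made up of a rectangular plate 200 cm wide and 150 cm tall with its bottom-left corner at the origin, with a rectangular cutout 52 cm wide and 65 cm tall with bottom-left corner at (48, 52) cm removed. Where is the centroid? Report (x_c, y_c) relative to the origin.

x_c = 103.30 cm, y_c = 73.79 cm

plate: A = 200 × 150 = 30000.00, centroid at (100.00, 75.00).
hole: A = −(52 × 65) = -3380.00, centroid at (74.00, 84.50).
ΣA = 26620.00 cm²
ΣAx_c = (30000.00)(100.00) + (-3380.00)(74.00) = 2749880.00 cm³
ΣAy_c = (30000.00)(75.00) + (-3380.00)(84.50) = 1964390.00 cm³
x_c = 2749880.00 / 26620.00 = 103.30 cm
y_c = 1964390.00 / 26620.00 = 73.79 cm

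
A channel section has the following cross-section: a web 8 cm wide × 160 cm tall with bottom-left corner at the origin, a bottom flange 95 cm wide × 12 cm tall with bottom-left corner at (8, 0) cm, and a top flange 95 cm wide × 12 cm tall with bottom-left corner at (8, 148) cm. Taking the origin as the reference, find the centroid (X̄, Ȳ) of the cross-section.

X̄ = 36.98 cm, Ȳ = 80.00 cm

Part | A | x̄ᵢ | ȳᵢ | A·x̄ᵢ | A·ȳᵢ
web | 1280.00 | 4.00 | 80.00 | 5120.00 | 102400.00
bottom flange | 1140.00 | 55.50 | 6.00 | 63270.00 | 6840.00
top flange | 1140.00 | 55.50 | 154.00 | 63270.00 | 175560.00
Σ | 3560.00 |  |  | 131660.00 | 284800.00
X̄ = 131660.00 / 3560.00 = 36.98 cm
Ȳ = 284800.00 / 3560.00 = 80.00 cm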